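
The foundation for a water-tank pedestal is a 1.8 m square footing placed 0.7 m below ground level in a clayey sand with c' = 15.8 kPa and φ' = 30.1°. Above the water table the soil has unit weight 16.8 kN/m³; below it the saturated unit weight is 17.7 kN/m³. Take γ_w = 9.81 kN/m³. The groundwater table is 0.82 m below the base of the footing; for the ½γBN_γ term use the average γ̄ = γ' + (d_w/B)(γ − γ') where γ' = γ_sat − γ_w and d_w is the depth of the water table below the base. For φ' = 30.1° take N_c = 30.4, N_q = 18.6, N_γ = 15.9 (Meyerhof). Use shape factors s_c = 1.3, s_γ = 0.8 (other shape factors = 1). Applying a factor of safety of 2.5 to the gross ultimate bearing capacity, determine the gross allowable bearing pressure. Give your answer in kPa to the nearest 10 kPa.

q = γ·D_f = 16.8 × 0.7 = 11.76 kPa.
γ' = 7.89 kN/m³; averaging over the depth B below the base, γ̄ = γ' + (d_w/B)(γ − γ') = 11.949 kN/m³.
c·N_c·s_c = 15.8 × 30.4 × 1.3 = 624.42 kPa
q·N_q = 11.76 × 18.6 = 218.74 kPa
0.5·γ·B·N_γ·s_γ = 0.5 × 11.949 × 1.8 × 15.9 × 0.8 = 136.79 kPa
q_ult = 624.42 + 218.74 + 136.79 = 979.94 kPa.
q_all = q_ult / FS = 979.94 / 2.5 = 391.98 kPa.

q_all ≈ 390 kPa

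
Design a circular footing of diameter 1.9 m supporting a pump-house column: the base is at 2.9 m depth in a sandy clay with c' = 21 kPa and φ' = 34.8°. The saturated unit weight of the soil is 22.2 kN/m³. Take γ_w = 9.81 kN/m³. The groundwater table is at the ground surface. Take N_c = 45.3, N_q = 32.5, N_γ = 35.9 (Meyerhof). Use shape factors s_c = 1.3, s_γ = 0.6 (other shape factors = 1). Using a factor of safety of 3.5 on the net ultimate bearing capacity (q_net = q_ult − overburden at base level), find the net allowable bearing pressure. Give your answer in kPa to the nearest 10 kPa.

γ' = 22.2 − 9.81 = 12.39 kN/m³ (submerged throughout). q = 12.39 × 2.9 = 35.931 kPa; the same γ' applies in the ½γBN_γ term.
c·N_c·s_c = 21 × 45.3 × 1.3 = 1236.7 kPa
q·N_q = 35.931 × 32.5 = 1167.8 kPa
0.5·γ·B·N_γ·s_γ = 0.5 × 12.39 × 1.9 × 35.9 × 0.6 = 253.54 kPa
q_ult = 1236.7 + 1167.8 + 253.54 = 2658 kPa.
q_net = 2658 − 35.931 = 2622.1 kPa.
q_all(net) = 2622.1 / 3.5 = 749.16 kPa.

q_all(net) ≈ 750 kPa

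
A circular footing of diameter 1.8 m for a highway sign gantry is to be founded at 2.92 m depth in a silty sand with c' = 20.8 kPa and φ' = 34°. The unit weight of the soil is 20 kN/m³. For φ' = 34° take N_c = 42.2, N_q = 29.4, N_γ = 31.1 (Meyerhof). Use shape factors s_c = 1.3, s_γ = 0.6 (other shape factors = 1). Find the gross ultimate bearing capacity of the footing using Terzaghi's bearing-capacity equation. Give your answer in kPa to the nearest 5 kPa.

q_ult ≈ 3195 kPa

Overburden at base level: q = 20 × 2.92 = 58.4 kPa.
Cohesion term c·N_c·s_c = 20.8 × 42.2 × 1.3 = 1141.1 kPa; surcharge term q·N_q = 58.4 × 29.4 = 1717 kPa; self-weight term 0.5·γ·B·N_γ·s_γ = 0.5 × 20 × 1.8 × 31.1 × 0.6 = 335.88 kPa.
q_ult = 1141.1 + 1717 + 335.88 = 3193.9 kPa.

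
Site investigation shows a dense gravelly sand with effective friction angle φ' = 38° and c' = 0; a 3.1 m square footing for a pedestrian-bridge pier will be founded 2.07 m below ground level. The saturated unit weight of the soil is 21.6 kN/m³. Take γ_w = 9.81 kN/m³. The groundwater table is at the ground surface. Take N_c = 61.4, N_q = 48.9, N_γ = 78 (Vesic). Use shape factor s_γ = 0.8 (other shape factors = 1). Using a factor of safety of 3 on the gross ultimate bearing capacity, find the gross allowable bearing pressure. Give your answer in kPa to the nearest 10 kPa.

q_all ≈ 780 kPa

γ' = 21.6 − 9.81 = 11.79 kN/m³ (submerged throughout). q = 11.79 × 2.07 = 24.405 kPa; the same γ' applies in the ½γBN_γ term.
q·N_q = 24.405 × 48.9 = 1193.4 kPa
0.5·γ·B·N_γ·s_γ = 0.5 × 11.79 × 3.1 × 78 × 0.8 = 1140.3 kPa
q_ult = 1193.4 + 1140.3 = 2333.7 kPa.
q_all = 2333.7 / 3 = 777.92 kPa.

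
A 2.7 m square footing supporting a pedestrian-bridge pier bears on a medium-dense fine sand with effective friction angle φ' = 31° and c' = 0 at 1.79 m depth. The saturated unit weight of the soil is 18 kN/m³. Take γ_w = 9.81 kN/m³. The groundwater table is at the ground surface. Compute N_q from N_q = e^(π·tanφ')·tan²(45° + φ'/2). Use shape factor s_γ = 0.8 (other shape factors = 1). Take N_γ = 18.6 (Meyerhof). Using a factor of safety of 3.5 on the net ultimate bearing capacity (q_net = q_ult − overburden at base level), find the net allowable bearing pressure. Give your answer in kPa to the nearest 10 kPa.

q_all(net) ≈ 130 kPa

N_q = e^(π·tan31°)·tan²(60.5°) = 20.63.
Water table at ground surface, so effective unit weight γ' = 18 − 9.81 = 8.19 kN/m³ is used throughout; overburden q = 8.19 × 1.79 = 14.66 kPa; the same γ' applies in the ½γBN_γ term.
Surcharge term q·N_q = 14.66 × 20.631 = 302.45 kPa; self-weight term 0.5·γ·B·N_γ·s_γ = 0.5 × 8.19 × 2.7 × 18.6 × 0.8 = 164.52 kPa.
q_ult = 302.45 + 164.52 = 466.97 kPa.
q_net = 466.97 − 14.66 = 452.31 kPa.
q_all(net) = 452.31 / 3.5 = 129.23 kPa.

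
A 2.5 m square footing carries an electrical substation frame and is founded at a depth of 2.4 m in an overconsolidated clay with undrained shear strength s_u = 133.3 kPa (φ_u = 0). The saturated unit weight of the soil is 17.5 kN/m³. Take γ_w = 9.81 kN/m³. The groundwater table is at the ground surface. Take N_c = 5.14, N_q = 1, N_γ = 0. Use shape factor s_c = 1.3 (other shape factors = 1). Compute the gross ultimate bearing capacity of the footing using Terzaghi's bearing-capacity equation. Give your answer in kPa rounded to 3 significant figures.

q_ult ≈ 909 kPa

Water table at ground surface, so effective unit weight γ' = 17.5 − 9.81 = 7.69 kN/m³ is used throughout; overburden q = 7.69 × 2.4 = 18.456 kPa.
Cohesion term c·N_c·s_c = 133.3 × 5.14 × 1.3 = 890.71 kPa; surcharge term q·N_q = 18.456 × 1 = 18.456 kPa.
q_ult = 890.71 + 18.456 = 909.17 kPa.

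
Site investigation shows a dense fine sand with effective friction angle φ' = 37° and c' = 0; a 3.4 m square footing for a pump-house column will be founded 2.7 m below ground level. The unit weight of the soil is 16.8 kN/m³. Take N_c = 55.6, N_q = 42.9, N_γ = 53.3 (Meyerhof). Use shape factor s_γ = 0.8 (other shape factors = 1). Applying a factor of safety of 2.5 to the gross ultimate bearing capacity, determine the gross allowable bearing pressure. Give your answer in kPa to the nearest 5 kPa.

q = γ·D_f = 16.8 × 2.7 = 45.36 kPa.
q·N_q = 45.36 × 42.9 = 1945.9 kPa
0.5·γ·B·N_γ·s_γ = 0.5 × 16.8 × 3.4 × 53.3 × 0.8 = 1217.8 kPa
q_ult = 1945.9 + 1217.8 = 3163.7 kPa.
q_all = q_ult / FS = 3163.7 / 2.5 = 1265.5 kPa.

q_all ≈ 1265 kPa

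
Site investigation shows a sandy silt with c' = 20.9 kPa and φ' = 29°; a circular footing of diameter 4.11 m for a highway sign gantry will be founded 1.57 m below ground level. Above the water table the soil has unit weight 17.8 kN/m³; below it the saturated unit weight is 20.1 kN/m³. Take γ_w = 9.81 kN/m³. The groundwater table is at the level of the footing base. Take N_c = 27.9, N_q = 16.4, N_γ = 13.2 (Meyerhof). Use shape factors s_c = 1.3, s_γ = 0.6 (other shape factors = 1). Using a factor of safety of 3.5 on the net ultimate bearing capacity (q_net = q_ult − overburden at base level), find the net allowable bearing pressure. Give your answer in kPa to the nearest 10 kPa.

q = γ·D_f = 17.8 × 1.57 = 27.946 kPa.
For the ½γBN_γ term take γ' = 20.1 − 9.81 = 10.29 kN/m³ (soil below base is submerged).
c·N_c·s_c = 20.9 × 27.9 × 1.3 = 758.04 kPa
q·N_q = 27.946 × 16.4 = 458.31 kPa
0.5·γ·B·N_γ·s_γ = 0.5 × 10.29 × 4.11 × 13.2 × 0.6 = 167.48 kPa
q_ult = 758.04 + 458.31 + 167.48 = 1383.8 kPa.
q_net = 1383.8 − 27.946 = 1355.9 kPa.
q_all(net) = 1355.9 / 3.5 = 387.4 kPa.

q_all(net) ≈ 390 kPa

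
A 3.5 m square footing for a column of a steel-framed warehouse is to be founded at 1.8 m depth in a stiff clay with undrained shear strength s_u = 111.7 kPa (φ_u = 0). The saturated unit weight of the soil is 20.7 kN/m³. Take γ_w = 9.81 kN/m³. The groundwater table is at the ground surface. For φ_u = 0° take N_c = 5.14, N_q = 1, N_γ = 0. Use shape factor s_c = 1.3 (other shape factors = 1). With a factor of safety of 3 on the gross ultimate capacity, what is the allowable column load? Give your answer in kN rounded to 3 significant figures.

γ' = 20.7 − 9.81 = 10.89 kN/m³ (submerged throughout). q = 10.89 × 1.8 = 19.602 kPa.
c·N_c·s_c = 111.7 × 5.14 × 1.3 = 746.38 kPa
q·N_q = 19.602 × 1 = 19.602 kPa
q_ult = 746.38 + 19.602 = 765.98 kPa.
Gross allowable pressure q_all = 765.98 / 3 = 255.33 kPa.
Footing area = 12.25 m², so allowable column load = 255.33 × 12.25 = 3127.8 kN.

P_all ≈ 3130 kN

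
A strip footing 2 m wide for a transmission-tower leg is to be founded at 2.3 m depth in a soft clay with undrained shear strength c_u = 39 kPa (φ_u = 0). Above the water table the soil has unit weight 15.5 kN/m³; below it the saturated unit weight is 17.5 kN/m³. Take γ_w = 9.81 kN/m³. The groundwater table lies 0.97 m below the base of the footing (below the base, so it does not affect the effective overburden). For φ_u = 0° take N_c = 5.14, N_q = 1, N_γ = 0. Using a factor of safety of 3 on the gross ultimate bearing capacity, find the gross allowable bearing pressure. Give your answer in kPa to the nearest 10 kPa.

q_all ≈ 80 kPa

Effective surcharge at the founding depth q = γ·D_f = 15.5 × 2.3 = 35.65 kPa.
q_ult = c·N_c + q·N_q
     = 39 × 5.14 + 35.65 × 1
     = 200.46 + 35.65 = 236.11 kPa.
q_all = 236.11 / 3 = 78.703 kPa.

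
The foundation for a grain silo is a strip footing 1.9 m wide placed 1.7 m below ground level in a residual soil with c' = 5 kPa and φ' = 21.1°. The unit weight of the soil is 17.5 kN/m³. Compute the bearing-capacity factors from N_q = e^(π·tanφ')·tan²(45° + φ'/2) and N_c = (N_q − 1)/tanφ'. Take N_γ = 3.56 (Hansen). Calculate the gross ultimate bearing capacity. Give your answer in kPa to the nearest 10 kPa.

tan21.1° = 0.3859, so N_q = e^(π×0.3859)·tan²(55.55°) = 3.361 × 2.125 = 7.14.
N_c = (7.14 − 1)/tan21.1° = 15.92.
Overburden at base level: q = 17.5 × 1.7 = 29.75 kPa.
Cohesion term c·N_c = 5 × 15.918 = 79.588 kPa; surcharge term q·N_q = 29.75 × 7.1421 = 212.48 kPa; self-weight term 0.5·γ·B·N_γ = 0.5 × 17.5 × 1.9 × 3.56 = 59.185 kPa.
q_ult = 79.588 + 212.48 + 59.185 = 351.25 kPa.

q_ult ≈ 350 kPa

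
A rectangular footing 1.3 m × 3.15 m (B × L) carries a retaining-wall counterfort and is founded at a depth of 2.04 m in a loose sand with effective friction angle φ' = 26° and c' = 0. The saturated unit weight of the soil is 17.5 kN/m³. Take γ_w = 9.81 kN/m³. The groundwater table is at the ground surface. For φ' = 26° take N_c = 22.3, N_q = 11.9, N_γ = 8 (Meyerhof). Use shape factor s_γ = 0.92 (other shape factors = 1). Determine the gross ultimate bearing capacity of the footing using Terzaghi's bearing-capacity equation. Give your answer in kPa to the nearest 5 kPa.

Water table at ground surface, so effective unit weight γ' = 17.5 − 9.81 = 7.69 kN/m³ is used throughout; overburden q = 7.69 × 2.04 = 15.688 kPa; the same γ' applies in the ½γBN_γ term.
Surcharge term q·N_q = 15.688 × 11.9 = 186.68 kPa; self-weight term 0.5·γ·B·N_γ·s_γ = 0.5 × 7.69 × 1.3 × 8 × 0.92 = 36.789 kPa.
q_ult = 186.68 + 36.789 = 223.47 kPa.

q_ult ≈ 225 kPa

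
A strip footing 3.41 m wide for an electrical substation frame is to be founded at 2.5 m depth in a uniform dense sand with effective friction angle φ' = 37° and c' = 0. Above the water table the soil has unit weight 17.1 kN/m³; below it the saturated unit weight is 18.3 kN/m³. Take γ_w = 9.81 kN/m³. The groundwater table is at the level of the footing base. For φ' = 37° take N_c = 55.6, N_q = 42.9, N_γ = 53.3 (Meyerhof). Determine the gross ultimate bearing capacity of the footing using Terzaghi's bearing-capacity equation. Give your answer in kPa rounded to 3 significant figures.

Overburden at base level: q = 17.1 × 2.5 = 42.75 kPa.
Below the base the soil is submerged, so the ½γBN_γ term uses γ' = 18.3 − 9.81 = 8.49 kN/m³.
Surcharge term q·N_q = 42.75 × 42.9 = 1834 kPa; self-weight term 0.5·γ·B·N_γ = 0.5 × 8.49 × 3.41 × 53.3 = 771.54 kPa.
q_ult = 1834 + 771.54 = 2605.5 kPa.

q_ult ≈ 2610 kPa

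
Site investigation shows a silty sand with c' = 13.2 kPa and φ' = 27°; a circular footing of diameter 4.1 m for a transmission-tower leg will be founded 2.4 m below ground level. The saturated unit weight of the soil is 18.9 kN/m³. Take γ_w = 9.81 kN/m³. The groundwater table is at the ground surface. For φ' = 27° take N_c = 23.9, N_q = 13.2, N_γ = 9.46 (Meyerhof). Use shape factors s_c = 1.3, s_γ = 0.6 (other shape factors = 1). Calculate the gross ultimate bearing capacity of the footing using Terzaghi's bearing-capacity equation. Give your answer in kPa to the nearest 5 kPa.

With the water table at the surface the whole profile is submerged: γ' = 18.9 − 9.81 = 9.09 kN/m³, so q = γ'·D_f = 21.816 kPa; the same γ' applies in the ½γBN_γ term.
q_ult = c·N_c·s_c + q·N_q + 0.5·γ·B·N_γ·s_γ
     = 13.2 × 23.9 × 1.3 + 21.816 × 13.2 + 0.5 × 9.09 × 4.1 × 9.46 × 0.6
     = 410.12 + 287.97 + 105.77 = 803.86 kPa.

q_ult ≈ 805 kPa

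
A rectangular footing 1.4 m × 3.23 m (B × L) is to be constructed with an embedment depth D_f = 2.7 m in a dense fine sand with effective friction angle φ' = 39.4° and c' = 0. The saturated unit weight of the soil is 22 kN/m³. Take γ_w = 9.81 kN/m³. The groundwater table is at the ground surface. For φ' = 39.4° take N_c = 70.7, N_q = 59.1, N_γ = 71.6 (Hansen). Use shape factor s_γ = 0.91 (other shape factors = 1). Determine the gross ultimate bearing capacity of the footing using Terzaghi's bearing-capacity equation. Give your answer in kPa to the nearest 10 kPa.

Water table at ground surface, so effective unit weight γ' = 22 − 9.81 = 12.19 kN/m³ is used throughout; overburden q = 12.19 × 2.7 = 32.913 kPa; the same γ' applies in the ½γBN_γ term.
Surcharge term q·N_q = 32.913 × 59.1 = 1945.2 kPa; self-weight term 0.5·γ·B·N_γ·s_γ = 0.5 × 12.19 × 1.4 × 71.6 × 0.91 = 555.98 kPa.
q_ult = 1945.2 + 555.98 = 2501.1 kPa.

q_ult ≈ 2500 kPa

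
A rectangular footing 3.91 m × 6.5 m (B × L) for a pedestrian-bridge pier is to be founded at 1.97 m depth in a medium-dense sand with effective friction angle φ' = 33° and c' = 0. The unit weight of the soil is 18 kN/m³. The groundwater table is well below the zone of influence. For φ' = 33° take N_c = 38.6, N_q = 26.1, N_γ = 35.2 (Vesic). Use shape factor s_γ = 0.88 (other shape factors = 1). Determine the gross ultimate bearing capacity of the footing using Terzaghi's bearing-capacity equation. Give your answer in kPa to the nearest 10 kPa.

q_ult ≈ 2020 kPa

q = γ·D_f = 18 × 1.97 = 35.46 kPa.
q·N_q = 35.46 × 26.1 = 925.51 kPa
0.5·γ·B·N_γ·s_γ = 0.5 × 18 × 3.91 × 35.2 × 0.88 = 1090 kPa
q_ult = 925.51 + 1090 = 2015.6 kPa.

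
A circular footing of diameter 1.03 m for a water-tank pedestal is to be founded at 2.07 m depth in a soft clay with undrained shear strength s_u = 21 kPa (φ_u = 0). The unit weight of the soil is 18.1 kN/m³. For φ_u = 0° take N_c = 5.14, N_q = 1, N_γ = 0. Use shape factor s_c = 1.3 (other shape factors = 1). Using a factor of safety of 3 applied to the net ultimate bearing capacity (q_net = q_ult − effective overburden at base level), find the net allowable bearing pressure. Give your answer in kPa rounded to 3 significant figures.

q = γ·D_f = 18.1 × 2.07 = 37.467 kPa.
c·N_c·s_c = 21 × 5.14 × 1.3 = 140.32 kPa
q·N_q = 37.467 × 1 = 37.467 kPa
q_ult = 140.32 + 37.467 = 177.79 kPa.
Net ultimate: q_net = 177.79 − 37.467 = 140.32 kPa.
q_all(net) = 140.32 / 3 = 46.774 kPa.

q_all(net) ≈ 46.8 kPa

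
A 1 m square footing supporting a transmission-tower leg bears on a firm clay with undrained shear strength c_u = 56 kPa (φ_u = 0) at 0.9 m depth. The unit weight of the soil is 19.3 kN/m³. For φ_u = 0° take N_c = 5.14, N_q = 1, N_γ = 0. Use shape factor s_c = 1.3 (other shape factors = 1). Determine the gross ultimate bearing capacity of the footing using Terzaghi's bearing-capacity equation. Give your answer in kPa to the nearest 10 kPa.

Effective surcharge at the founding depth q = γ·D_f = 19.3 × 0.9 = 17.37 kPa.
q_ult = c·N_c·s_c + q·N_q
     = 56 × 5.14 × 1.3 + 17.37 × 1
     = 374.19 + 17.37 = 391.56 kPa.

q_ult ≈ 390 kPa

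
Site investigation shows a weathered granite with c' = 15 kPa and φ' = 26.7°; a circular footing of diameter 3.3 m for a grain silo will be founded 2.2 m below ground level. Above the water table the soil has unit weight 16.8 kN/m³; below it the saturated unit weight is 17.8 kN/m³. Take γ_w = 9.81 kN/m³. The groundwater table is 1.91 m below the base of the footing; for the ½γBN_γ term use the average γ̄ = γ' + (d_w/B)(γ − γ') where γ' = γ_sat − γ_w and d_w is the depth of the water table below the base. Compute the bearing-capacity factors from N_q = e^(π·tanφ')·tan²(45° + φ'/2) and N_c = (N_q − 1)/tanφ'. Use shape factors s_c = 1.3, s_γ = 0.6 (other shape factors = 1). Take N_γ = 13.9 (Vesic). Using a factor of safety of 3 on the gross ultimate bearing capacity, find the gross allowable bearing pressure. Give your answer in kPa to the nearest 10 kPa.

N_q = e^(π·tan26.7°)·tan²(58.35°) = 12.78; N_c = (N_q − 1)/tanφ' = 23.42.
Effective surcharge at the founding depth q = γ·D_f = 16.8 × 2.2 = 36.96 kPa.
With d_w = 1.91 m < B, γ̄ = 7.99 + (1.91/3.3) × (16.8 − 7.99) = 13.089 kN/m³.
q_ult = c·N_c·s_c + q·N_q + 0.5·γ·B·N_γ·s_γ
     = 15 × 23.419 × 1.3 + 36.96 × 12.778 + 0.5 × 13.089 × 3.3 × 13.9 × 0.6
     = 456.66 + 472.29 + 180.12 = 1109.1 kPa.
q_all = 1109.1 / 3 = 369.69 kPa.

q_all ≈ 370 kPa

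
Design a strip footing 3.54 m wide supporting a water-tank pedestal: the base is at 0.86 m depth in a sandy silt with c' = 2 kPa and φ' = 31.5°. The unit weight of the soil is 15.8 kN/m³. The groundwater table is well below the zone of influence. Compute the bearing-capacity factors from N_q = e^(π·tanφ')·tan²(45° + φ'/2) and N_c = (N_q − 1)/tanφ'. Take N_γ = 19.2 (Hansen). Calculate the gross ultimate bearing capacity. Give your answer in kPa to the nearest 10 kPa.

q_ult ≈ 900 kPa

tan31.5° = 0.6128, so N_q = e^(π×0.6128)·tan²(60.75°) = 6.856 × 3.188 = 21.86.
N_c = (21.86 − 1)/tan31.5° = 34.04.
Overburden at base level: q = 15.8 × 0.86 = 13.588 kPa.
Cohesion term c·N_c = 2 × 34.042 = 68.085 kPa; surcharge term q·N_q = 13.588 × 21.861 = 297.05 kPa; self-weight term 0.5·γ·B·N_γ = 0.5 × 15.8 × 3.54 × 19.2 = 536.95 kPa.
q_ult = 68.085 + 297.05 + 536.95 = 902.08 kPa.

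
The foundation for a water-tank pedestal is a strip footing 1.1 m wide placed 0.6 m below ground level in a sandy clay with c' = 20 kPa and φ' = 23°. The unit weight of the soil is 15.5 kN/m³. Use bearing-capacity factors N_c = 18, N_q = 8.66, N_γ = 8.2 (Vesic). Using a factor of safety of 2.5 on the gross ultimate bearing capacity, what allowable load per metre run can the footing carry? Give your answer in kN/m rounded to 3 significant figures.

Overburden at base level: q = 15.5 × 0.6 = 9.3 kPa.
Cohesion term c·N_c = 20 × 18 = 360 kPa; surcharge term q·N_q = 9.3 × 8.66 = 80.538 kPa; self-weight term 0.5·γ·B·N_γ = 0.5 × 15.5 × 1.1 × 8.2 = 69.905 kPa.
q_ult = 360 + 80.538 + 69.905 = 510.44 kPa.
Gross allowable pressure q_all = 510.44 / 2.5 = 204.18 kPa.
Allowable wall load = q_all × B = 204.18 × 1.1 = 224.59 kN per metre run.

≈ 225 kN/m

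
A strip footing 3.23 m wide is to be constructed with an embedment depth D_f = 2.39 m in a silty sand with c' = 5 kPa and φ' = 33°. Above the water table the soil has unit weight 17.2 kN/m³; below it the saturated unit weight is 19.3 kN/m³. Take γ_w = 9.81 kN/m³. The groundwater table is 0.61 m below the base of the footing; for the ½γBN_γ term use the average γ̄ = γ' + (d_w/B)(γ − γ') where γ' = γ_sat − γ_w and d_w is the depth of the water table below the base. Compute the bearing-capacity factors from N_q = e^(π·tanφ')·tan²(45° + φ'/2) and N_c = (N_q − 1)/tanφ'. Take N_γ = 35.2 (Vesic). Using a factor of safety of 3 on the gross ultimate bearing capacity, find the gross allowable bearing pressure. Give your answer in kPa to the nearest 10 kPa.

q_all ≈ 630 kPa

N_q = e^(π·tan33°)·tan²(61.5°) = 26.09; N_c = (N_q − 1)/tanφ' = 38.64.
Overburden at base level: q = 17.2 × 2.39 = 41.108 kPa.
The water table is 0.61 m below the base (< B = 3.23 m), so the ½γBN_γ term uses γ̄ = γ' + (d_w/B)(γ − γ') = 9.49 + (0.61/3.23)(17.2 − 9.49) = 10.946 kN/m³.
Cohesion term c·N_c = 5 × 38.638 = 193.19 kPa; surcharge term q·N_q = 41.108 × 26.092 = 1072.6 kPa; self-weight term 0.5·γ·B·N_γ = 0.5 × 10.946 × 3.23 × 35.2 = 622.26 kPa.
q_ult = 193.19 + 1072.6 + 622.26 = 1888 kPa.
q_all = 1888 / 3 = 629.35 kPa.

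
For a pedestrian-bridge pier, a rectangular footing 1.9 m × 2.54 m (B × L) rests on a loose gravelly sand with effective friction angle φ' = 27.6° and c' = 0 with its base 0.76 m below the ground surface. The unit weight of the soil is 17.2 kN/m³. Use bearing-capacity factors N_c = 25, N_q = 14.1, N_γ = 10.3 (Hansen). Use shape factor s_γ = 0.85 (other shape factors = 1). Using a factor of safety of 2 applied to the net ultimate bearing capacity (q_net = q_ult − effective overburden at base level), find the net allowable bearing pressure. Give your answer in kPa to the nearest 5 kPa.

q_all(net) ≈ 155 kPa

q = γ·D_f = 17.2 × 0.76 = 13.072 kPa.
q·N_q = 13.072 × 14.1 = 184.32 kPa
0.5·γ·B·N_γ·s_γ = 0.5 × 17.2 × 1.9 × 10.3 × 0.85 = 143.06 kPa
q_ult = 184.32 + 143.06 = 327.37 kPa.
Net ultimate: q_net = 327.37 − 13.072 = 314.3 kPa.
q_all(net) = 314.3 / 2 = 157.15 kPa.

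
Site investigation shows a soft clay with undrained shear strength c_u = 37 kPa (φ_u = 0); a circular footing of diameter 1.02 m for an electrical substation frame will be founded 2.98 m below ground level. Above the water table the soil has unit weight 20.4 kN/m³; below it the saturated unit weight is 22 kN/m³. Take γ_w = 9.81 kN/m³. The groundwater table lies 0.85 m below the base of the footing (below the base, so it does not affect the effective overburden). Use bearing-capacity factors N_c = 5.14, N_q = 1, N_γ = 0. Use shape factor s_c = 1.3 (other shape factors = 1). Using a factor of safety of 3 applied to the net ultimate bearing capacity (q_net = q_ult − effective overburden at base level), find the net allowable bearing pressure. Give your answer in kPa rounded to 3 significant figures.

Effective surcharge at the founding depth q = γ·D_f = 20.4 × 2.98 = 60.792 kPa.
q_ult = c·N_c·s_c + q·N_q
     = 37 × 5.14 × 1.3 + 60.792 × 1
     = 247.23 + 60.792 = 308.03 kPa.
Net ultimate: q_net = 308.03 − 60.792 = 247.23 kPa.
q_all(net) = 247.23 / 3 = 82.411 kPa.

q_all(net) ≈ 82.4 kPa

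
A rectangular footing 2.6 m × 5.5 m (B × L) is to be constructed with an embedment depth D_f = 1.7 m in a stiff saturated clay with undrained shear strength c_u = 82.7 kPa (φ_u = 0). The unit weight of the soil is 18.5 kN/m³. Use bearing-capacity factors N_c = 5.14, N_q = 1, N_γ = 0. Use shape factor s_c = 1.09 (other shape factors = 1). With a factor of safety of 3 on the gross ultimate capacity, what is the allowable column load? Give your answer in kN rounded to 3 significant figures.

Effective surcharge at the founding depth q = γ·D_f = 18.5 × 1.7 = 31.45 kPa.
q_ult = c·N_c·s_c + q·N_q
     = 82.7 × 5.14 × 1.09 + 31.45 × 1
     = 463.34 + 31.45 = 494.79 kPa.
Gross allowable pressure q_all = 494.79 / 3 = 164.93 kPa.
Footing area = 14.3 m², so allowable column load = 164.93 × 14.3 = 2358.5 kN.

P_all ≈ 2360 kN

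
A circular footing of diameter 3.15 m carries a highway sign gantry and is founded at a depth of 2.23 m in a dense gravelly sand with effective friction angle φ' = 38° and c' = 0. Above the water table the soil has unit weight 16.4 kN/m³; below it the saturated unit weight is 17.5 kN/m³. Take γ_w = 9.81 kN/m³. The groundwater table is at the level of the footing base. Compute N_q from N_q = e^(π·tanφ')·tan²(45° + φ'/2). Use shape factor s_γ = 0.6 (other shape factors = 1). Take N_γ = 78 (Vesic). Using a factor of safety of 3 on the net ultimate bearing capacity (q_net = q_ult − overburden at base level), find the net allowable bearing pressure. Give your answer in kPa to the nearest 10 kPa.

N_q = e^(π·tan38°)·tan²(64°) = 48.93.
q = γ·D_f = 16.4 × 2.23 = 36.572 kPa.
For the ½γBN_γ term take γ' = 17.5 − 9.81 = 7.69 kN/m³ (soil below base is submerged).
q·N_q = 36.572 × 48.933 = 1789.6 kPa
0.5·γ·B·N_γ·s_γ = 0.5 × 7.69 × 3.15 × 78 × 0.6 = 566.83 kPa
q_ult = 1789.6 + 566.83 = 2356.4 kPa.
q_net = 2356.4 − 36.572 = 2319.8 kPa.
q_all(net) = 2319.8 / 3 = 773.28 kPa.

q_all(net) ≈ 770 kPa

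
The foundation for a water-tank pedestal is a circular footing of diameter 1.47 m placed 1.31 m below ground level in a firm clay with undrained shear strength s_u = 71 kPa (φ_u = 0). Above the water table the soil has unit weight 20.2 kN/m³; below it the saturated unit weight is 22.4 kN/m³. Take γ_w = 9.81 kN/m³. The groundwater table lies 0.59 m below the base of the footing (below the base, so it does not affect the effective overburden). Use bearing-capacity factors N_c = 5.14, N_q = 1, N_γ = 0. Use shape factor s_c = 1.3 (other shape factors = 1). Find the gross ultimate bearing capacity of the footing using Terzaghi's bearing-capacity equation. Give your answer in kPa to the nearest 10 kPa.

q_ult ≈ 500 kPa

q = γ·D_f = 20.2 × 1.31 = 26.462 kPa.
c·N_c·s_c = 71 × 5.14 × 1.3 = 474.42 kPa
q·N_q = 26.462 × 1 = 26.462 kPa
q_ult = 474.42 + 26.462 = 500.88 kPa.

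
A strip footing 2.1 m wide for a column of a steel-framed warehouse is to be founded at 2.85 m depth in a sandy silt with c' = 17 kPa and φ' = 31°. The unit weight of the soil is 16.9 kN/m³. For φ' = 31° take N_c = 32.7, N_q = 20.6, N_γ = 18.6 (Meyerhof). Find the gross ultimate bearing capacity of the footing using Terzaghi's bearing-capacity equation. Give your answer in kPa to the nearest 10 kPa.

Overburden at base level: q = 16.9 × 2.85 = 48.165 kPa.
Cohesion term c·N_c = 17 × 32.7 = 555.9 kPa; surcharge term q·N_q = 48.165 × 20.6 = 992.2 kPa; self-weight term 0.5·γ·B·N_γ = 0.5 × 16.9 × 2.1 × 18.6 = 330.06 kPa.
q_ult = 555.9 + 992.2 + 330.06 = 1878.2 kPa.

q_ult ≈ 1880 kPa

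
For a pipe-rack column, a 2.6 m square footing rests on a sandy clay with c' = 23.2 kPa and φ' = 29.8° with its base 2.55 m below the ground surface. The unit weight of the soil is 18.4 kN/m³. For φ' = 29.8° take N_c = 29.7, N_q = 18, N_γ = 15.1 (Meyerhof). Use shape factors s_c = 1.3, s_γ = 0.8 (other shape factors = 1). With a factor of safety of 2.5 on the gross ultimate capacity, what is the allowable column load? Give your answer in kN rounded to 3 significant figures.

P_all ≈ 5490 kN

Overburden at base level: q = 18.4 × 2.55 = 46.92 kPa.
Cohesion term c·N_c·s_c = 23.2 × 29.7 × 1.3 = 895.75 kPa; surcharge term q·N_q = 46.92 × 18 = 844.56 kPa; self-weight term 0.5·γ·B·N_γ·s_γ = 0.5 × 18.4 × 2.6 × 15.1 × 0.8 = 288.95 kPa.
q_ult = 895.75 + 844.56 + 288.95 = 2029.3 kPa.
Gross allowable pressure q_all = 2029.3 / 2.5 = 811.71 kPa.
Footing area = 6.76 m², so allowable column load = 811.71 × 6.76 = 5487.1 kN.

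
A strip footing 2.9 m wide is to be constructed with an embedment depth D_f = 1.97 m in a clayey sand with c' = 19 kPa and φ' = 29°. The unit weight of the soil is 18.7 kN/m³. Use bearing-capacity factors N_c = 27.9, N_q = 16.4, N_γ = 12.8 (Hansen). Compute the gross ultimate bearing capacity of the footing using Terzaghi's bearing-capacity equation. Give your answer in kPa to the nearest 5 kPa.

Overburden at base level: q = 18.7 × 1.97 = 36.839 kPa.
Cohesion term c·N_c = 19 × 27.9 = 530.1 kPa; surcharge term q·N_q = 36.839 × 16.4 = 604.16 kPa; self-weight term 0.5·γ·B·N_γ = 0.5 × 18.7 × 2.9 × 12.8 = 347.07 kPa.
q_ult = 530.1 + 604.16 + 347.07 = 1481.3 kPa.

q_ult ≈ 1480 kPa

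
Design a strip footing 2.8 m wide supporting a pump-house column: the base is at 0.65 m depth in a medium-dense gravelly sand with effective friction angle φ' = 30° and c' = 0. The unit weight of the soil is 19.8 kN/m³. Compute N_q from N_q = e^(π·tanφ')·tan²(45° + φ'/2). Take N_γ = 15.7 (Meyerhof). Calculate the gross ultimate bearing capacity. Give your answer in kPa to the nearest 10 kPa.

q_ult ≈ 670 kPa

tan30° = 0.5774, so N_q = e^(π×0.5774)·tan²(60°) = 6.134 × 3.0 = 18.4.
Effective surcharge at the founding depth q = γ·D_f = 19.8 × 0.65 = 12.87 kPa.
q_ult = q·N_q + 0.5·γ·B·N_γ
     = 12.87 × 18.401 + 0.5 × 19.8 × 2.8 × 15.7
     = 236.82 + 435.2 = 672.03 kPa.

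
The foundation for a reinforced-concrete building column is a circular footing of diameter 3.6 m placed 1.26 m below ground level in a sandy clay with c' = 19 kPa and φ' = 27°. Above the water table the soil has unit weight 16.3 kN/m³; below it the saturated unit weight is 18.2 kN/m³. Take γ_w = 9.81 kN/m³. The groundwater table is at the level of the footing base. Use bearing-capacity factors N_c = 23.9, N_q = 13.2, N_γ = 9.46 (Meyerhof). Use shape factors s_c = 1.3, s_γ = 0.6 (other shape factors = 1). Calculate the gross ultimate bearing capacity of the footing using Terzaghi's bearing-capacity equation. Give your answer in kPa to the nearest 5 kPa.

Overburden at base level: q = 16.3 × 1.26 = 20.538 kPa.
Below the base the soil is submerged, so the ½γBN_γ term uses γ' = 18.2 − 9.81 = 8.39 kN/m³.
Cohesion term c·N_c·s_c = 19 × 23.9 × 1.3 = 590.33 kPa; surcharge term q·N_q = 20.538 × 13.2 = 271.1 kPa; self-weight term 0.5·γ·B·N_γ·s_γ = 0.5 × 8.39 × 3.6 × 9.46 × 0.6 = 85.719 kPa.
q_ult = 590.33 + 271.1 + 85.719 = 947.15 kPa.

q_ult ≈ 945 kPa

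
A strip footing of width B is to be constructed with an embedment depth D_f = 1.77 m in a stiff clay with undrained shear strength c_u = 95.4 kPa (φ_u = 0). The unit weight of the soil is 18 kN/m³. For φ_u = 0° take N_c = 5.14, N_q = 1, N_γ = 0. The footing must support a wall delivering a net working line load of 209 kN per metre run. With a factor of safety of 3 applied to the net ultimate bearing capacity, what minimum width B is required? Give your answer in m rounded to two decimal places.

Overburden at base level: q = 18 × 1.77 = 31.86 kPa.
Cohesion term c·N_c = 95.4 × 5.14 = 490.36 kPa; surcharge term q·N_q = 31.86 × 1 = 31.86 kPa.
q_ult = 490.36 + 31.86 = 522.22 kPa.
For φ = 0 the ½γBN_γ term vanishes, so q_ult is independent of B. q_net = 522.22 − 31.86 = 490.36 kPa; q_all(net) = 490.36/3 = 163.45 kPa.
Required width B = w / q_all(net) = 209 / 163.45 = 1.279 m.

B = 1.28 m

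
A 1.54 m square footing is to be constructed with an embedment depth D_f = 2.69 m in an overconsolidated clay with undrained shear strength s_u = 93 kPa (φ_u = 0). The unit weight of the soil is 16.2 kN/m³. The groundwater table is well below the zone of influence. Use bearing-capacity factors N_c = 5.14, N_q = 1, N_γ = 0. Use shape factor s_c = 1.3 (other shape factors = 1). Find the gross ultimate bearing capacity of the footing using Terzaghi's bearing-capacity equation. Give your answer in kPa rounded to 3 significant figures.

q_ult ≈ 665 kPa

Overburden at base level: q = 16.2 × 2.69 = 43.578 kPa.
Cohesion term c·N_c·s_c = 93 × 5.14 × 1.3 = 621.43 kPa; surcharge term q·N_q = 43.578 × 1 = 43.578 kPa.
q_ult = 621.43 + 43.578 = 665 kPa.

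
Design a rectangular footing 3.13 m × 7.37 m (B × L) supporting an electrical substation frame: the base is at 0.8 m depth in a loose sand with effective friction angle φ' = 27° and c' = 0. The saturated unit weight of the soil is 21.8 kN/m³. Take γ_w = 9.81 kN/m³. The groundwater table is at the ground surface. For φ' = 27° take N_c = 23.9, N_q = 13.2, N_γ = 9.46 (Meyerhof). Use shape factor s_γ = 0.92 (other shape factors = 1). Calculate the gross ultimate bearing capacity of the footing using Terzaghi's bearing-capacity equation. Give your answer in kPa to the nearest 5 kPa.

q_ult ≈ 290 kPa

γ' = 21.8 − 9.81 = 11.99 kN/m³ (submerged throughout). q = 11.99 × 0.8 = 9.592 kPa; the same γ' applies in the ½γBN_γ term.
q·N_q = 9.592 × 13.2 = 126.61 kPa
0.5·γ·B·N_γ·s_γ = 0.5 × 11.99 × 3.13 × 9.46 × 0.92 = 163.31 kPa
q_ult = 126.61 + 163.31 = 289.92 kPa.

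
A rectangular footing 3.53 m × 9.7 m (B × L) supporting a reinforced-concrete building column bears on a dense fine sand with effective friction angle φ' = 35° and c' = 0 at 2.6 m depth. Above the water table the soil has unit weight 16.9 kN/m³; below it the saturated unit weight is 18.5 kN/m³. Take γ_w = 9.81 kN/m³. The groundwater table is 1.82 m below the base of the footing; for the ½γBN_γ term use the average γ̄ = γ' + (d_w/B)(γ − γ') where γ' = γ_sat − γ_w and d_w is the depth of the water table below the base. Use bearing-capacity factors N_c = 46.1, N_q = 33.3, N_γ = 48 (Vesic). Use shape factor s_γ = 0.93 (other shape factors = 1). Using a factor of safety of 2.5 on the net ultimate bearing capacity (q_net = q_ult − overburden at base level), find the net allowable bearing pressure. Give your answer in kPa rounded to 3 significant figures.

Effective surcharge at the founding depth q = γ·D_f = 16.9 × 2.6 = 43.94 kPa.
With d_w = 1.82 m < B, γ̄ = 8.69 + (1.82/3.53) × (16.9 − 8.69) = 12.923 kN/m³.
q_ult = q·N_q + 0.5·γ·B·N_γ·s_γ
     = 43.94 × 33.3 + 0.5 × 12.923 × 3.53 × 48 × 0.93
     = 1463.2 + 1018.2 = 2481.4 kPa.
q_net = 2481.4 − 43.94 = 2437.5 kPa.
q_all(net) = 2437.5 / 2.5 = 974.98 kPa.

q_all(net) ≈ 975 kPa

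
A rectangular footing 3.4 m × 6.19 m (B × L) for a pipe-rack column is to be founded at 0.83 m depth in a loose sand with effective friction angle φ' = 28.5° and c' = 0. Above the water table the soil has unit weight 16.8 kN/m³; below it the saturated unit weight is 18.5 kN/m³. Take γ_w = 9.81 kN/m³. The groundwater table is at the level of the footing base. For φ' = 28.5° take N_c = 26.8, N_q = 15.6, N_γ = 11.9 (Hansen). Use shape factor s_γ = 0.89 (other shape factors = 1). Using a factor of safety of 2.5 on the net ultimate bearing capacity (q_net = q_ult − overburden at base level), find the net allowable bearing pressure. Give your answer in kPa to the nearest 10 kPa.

q_all(net) ≈ 140 kPa

q = γ·D_f = 16.8 × 0.83 = 13.944 kPa.
For the ½γBN_γ term take γ' = 18.5 − 9.81 = 8.69 kN/m³ (soil below base is submerged).
q·N_q = 13.944 × 15.6 = 217.53 kPa
0.5·γ·B·N_γ·s_γ = 0.5 × 8.69 × 3.4 × 11.9 × 0.89 = 156.46 kPa
q_ult = 217.53 + 156.46 = 373.99 kPa.
q_net = 373.99 − 13.944 = 360.04 kPa.
q_all(net) = 360.04 / 2.5 = 144.02 kPa.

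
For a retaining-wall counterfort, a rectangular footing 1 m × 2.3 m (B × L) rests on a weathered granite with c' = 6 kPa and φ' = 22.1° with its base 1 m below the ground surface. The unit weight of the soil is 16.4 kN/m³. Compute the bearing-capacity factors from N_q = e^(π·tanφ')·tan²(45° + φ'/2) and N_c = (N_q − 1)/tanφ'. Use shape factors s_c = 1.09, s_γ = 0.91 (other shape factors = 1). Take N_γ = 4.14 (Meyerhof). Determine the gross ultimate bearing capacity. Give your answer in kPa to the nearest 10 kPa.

q_ult ≈ 270 kPa

tan22.1° = 0.4061, so N_q = e^(π×0.4061)·tan²(56.05°) = 3.581 × 2.206 = 7.9.
N_c = (7.9 − 1)/tan22.1° = 16.99.
q = γ·D_f = 16.4 × 1 = 16.4 kPa.
c·N_c·s_c = 6 × 16.995 × 1.09 = 111.15 kPa
q·N_q = 16.4 × 7.9009 = 129.57 kPa
0.5·γ·B·N_γ·s_γ = 0.5 × 16.4 × 1 × 4.14 × 0.91 = 30.893 kPa
q_ult = 111.15 + 129.57 + 30.893 = 271.61 kPa.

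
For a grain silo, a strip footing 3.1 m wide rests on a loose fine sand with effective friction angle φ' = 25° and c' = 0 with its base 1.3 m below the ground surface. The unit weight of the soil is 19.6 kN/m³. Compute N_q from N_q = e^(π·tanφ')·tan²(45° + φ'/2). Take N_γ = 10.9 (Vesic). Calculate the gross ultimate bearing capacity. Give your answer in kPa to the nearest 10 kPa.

tan25° = 0.4663, so N_q = e^(π×0.4663)·tan²(57.5°) = 4.327 × 2.464 = 10.66.
q = γ·D_f = 19.6 × 1.3 = 25.48 kPa.
q·N_q = 25.48 × 10.662 = 271.67 kPa
0.5·γ·B·N_γ = 0.5 × 19.6 × 3.1 × 10.9 = 331.14 kPa
q_ult = 271.67 + 331.14 = 602.81 kPa.

q_ult ≈ 600 kPa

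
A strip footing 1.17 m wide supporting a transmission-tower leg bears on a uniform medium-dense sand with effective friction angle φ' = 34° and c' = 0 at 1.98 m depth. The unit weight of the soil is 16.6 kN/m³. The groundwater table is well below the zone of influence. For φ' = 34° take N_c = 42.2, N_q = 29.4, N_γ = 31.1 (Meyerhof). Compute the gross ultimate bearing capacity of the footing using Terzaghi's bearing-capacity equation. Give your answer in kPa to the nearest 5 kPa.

Overburden at base level: q = 16.6 × 1.98 = 32.868 kPa.
Surcharge term q·N_q = 32.868 × 29.4 = 966.32 kPa; self-weight term 0.5·γ·B·N_γ = 0.5 × 16.6 × 1.17 × 31.1 = 302.01 kPa.
q_ult = 966.32 + 302.01 = 1268.3 kPa.

q_ult ≈ 1270 kPa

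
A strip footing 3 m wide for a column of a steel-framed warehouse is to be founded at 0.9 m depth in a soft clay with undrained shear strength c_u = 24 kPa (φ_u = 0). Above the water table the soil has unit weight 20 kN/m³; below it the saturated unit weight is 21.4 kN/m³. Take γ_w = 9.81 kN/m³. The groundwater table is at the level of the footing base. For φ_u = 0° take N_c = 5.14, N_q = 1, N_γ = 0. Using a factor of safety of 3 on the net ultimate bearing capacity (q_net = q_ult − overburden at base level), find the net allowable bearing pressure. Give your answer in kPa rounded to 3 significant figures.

Overburden at base level: q = 20 × 0.9 = 18 kPa.
Cohesion term c·N_c = 24 × 5.14 = 123.36 kPa; surcharge term q·N_q = 18 × 1 = 18 kPa.
q_ult = 123.36 + 18 = 141.36 kPa.
q_net = 141.36 − 18 = 123.36 kPa.
q_all(net) = 123.36 / 3 = 41.12 kPa.

q_all(net) ≈ 41.1 kPa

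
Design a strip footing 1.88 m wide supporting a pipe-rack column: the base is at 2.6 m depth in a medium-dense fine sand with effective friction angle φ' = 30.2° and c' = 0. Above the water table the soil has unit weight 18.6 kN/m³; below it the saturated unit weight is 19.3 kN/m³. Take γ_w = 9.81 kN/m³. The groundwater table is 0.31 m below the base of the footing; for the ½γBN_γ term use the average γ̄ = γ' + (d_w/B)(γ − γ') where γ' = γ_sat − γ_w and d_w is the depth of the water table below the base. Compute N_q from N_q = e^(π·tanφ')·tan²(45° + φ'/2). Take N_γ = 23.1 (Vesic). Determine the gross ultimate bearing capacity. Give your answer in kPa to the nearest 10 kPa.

q_ult ≈ 1150 kPa

tan30.2° = 0.582, so N_q = e^(π×0.582)·tan²(60.1°) = 6.224 × 3.024 = 18.82.
Effective surcharge at the founding depth q = γ·D_f = 18.6 × 2.6 = 48.36 kPa.
With d_w = 0.31 m < B, γ̄ = 9.49 + (0.31/1.88) × (18.6 − 9.49) = 10.992 kN/m³.
q_ult = q·N_q + 0.5·γ·B·N_γ
     = 48.36 × 18.824 + 0.5 × 10.992 × 1.88 × 23.1
     = 910.33 + 238.68 = 1149 kPa.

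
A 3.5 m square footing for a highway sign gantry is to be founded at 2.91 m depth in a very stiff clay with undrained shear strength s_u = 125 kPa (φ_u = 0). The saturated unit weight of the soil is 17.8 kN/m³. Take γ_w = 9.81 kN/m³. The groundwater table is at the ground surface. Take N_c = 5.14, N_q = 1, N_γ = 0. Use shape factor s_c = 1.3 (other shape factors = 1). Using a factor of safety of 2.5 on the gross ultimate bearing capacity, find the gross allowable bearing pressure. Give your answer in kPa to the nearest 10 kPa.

Water table at ground surface, so effective unit weight γ' = 17.8 − 9.81 = 7.99 kN/m³ is used throughout; overburden q = 7.99 × 2.91 = 23.251 kPa.
Cohesion term c·N_c·s_c = 125 × 5.14 × 1.3 = 835.25 kPa; surcharge term q·N_q = 23.251 × 1 = 23.251 kPa.
q_ult = 835.25 + 23.251 = 858.5 kPa.
q_all = 858.5 / 2.5 = 343.4 kPa.

q_all ≈ 340 kPa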